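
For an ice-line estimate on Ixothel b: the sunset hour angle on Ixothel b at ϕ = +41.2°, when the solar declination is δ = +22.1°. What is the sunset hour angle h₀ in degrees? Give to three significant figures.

h₀ = 111°

cos h₀ = −tan ϕ · tan δ = −tan(+41.2°) × tan(+22.100°) = -0.3555, so h₀ = 1.9342 rad = 110.82°.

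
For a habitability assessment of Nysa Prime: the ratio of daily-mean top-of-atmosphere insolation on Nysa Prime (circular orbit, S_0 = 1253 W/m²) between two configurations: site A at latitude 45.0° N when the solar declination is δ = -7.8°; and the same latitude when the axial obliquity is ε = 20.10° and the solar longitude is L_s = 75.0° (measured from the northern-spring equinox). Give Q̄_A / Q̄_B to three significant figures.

Q̄_A / Q̄_B ≈ 0.516

— Configuration A (ϕ=+45.0°):
cos h₀ = −tan(+45.0°) tan(-7.800°) = 0.1370, h₀ = 1.4334 rad.
Bracket: h₀ sin ϕ sin δ + cos ϕ cos δ sin h₀ = 1.4334×0.70711×-0.13572 + 0.70711×0.99075×0.99057 = -0.137562 + 0.693963 = 0.556401.
Q̄ = (S_0/π) × [bracket] = (1253/π) × 0.556401 = 221.92 W/m².
— Configuration B (ϕ=+45.0°):
Solar declination: sin δ = sin ε · sin L_s = sin 20.10° × sin 75.0° = 0.33195, so δ = +19.387°.
cos h₀ = −tan(+45.0°) tan(+19.387°) = -0.3519, h₀ = 1.9304 rad.
Bracket: h₀ sin ϕ sin δ + cos ϕ cos δ sin h₀ = 1.9304×0.70711×0.33195 + 0.70711×0.94330×0.93604 = 0.453113 + 0.624354 = 1.077467.
Q̄ = (S_0/π) × [bracket] = (1253/π) × 1.077467 = 429.74 W/m².
Ratio Q̄_A / Q̄_B = 221.92 / 429.74 = 0.5164.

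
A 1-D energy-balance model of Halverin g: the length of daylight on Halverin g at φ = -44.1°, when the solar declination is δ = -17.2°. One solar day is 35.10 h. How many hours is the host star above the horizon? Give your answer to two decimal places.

cos H₀ = −tan φ · tan δ = −tan(-44.1°) × tan(-17.200°) = -0.3000, so H₀ = 1.8755 rad = 107.46°.
Daylight = 2H₀/(2π) × 35.10 h = (1.8755/π) × 35.10 = 20.95 h.

20.95 h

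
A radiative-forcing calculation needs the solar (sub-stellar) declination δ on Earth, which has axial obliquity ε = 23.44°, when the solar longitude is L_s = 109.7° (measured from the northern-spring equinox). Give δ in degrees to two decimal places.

sin δ = sin ε · sin L_s = sin 23.44° × sin 109.7° = 0.374506.
δ = arcsin(0.374506) = +21.99°.

δ = +21.99°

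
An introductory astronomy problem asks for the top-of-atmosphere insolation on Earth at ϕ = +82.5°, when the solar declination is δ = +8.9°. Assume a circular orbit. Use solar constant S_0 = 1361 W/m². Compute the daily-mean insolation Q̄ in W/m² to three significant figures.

cos h₀ = −tan(+82.5°) tan(+8.900°) = -1.1895 ≤ −1 ⇒ polar day, h₀ = π.
Bracket: h₀ sin ϕ sin δ + cos ϕ cos δ sin h₀ = 3.1416×0.99144×0.15471 + 0.13053×0.98796×0.00000 = 0.481876 + 0.000000 = 0.481876.
Q̄ = (S_0/π) × [bracket] = (1361/π) × 0.481876 = 208.8 W/m².

Q̄ ≈ 209 W/m²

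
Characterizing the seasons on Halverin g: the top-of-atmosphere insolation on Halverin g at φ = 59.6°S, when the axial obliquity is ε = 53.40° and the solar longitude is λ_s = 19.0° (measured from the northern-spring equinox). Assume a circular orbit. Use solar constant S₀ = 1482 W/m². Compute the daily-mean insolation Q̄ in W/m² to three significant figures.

Solar declination: sin δ = sin ε · sin λ_s = sin 53.40° × sin 19.0° = 0.26137, so δ = +15.151°.
cos H₀ = −tan(-59.6°) tan(+15.151°) = 0.4615, H₀ = 1.0911 rad.
Bracket: H₀ sin φ sin δ + cos φ cos δ sin H₀ = 1.0911×-0.86251×0.26137 + 0.50603×0.96524×0.88712 = -0.245971 + 0.433305 = 0.187334.
Q̄ = (S₀/π) × [bracket] = (1482/π) × 0.187334 = 88.37 W/m².

Q̄ ≈ 88.4 W/m²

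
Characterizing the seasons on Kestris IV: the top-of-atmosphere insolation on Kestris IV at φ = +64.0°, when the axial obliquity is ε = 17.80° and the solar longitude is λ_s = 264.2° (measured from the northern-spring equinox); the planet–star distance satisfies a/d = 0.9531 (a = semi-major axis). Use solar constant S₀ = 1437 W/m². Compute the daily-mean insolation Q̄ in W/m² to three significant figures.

Solar declination: sin δ = sin ε · sin λ_s = sin 17.80° × sin 264.2° = -0.30413, so δ = -17.706°.
cos H₀ = −tan(+64.0°) tan(-17.706°) = 0.6546, H₀ = 0.8572 rad.
Bracket: H₀ sin φ sin δ + cos φ cos δ sin H₀ = 0.8572×0.89879×-0.30413 + 0.43837×0.95263×0.75600 = -0.234315 + 0.315709 = 0.081394.
Inverse-square distance factor (a/d)² = 0.9531² = 0.908400.
Q̄ = (S₀/π) × 0.908400 × [bracket] = (1437/π) × 0.908400 × 0.081394 = 33.82 W/m².

Q̄ ≈ 33.8 W/m²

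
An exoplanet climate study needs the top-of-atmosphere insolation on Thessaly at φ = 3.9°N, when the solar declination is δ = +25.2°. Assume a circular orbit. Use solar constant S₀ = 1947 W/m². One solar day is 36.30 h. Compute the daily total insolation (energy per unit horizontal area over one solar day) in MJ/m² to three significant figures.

cos H₀ = −tan(+3.9°) tan(+25.200°) = -0.0321, H₀ = 1.6029 rad.
Bracket: H₀ sin φ sin δ + cos φ cos δ sin H₀ = 1.6029×0.06802×0.42578 + 0.99768×0.90483×0.99949 = 0.046422 + 0.902270 = 0.948692.
Q̄ = (S₀/π) × [bracket] = (1947/π) × 0.948692 = 587.95 W/m².
Daily total = Q̄ × 36.30 h × 3600 s/h = 587.95 × 36.30 × 3600 / 10⁶ = 76.83 MJ/m².

76.8 MJ/m²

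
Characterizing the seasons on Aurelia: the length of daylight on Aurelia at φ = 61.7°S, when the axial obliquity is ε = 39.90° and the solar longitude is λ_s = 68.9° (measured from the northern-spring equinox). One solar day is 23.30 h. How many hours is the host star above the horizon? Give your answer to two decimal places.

Solar declination: sin δ = sin ε · sin λ_s = sin 39.90° × sin 68.9° = 0.59844, so δ = +36.758°.
cos H₀ = −tan φ · tan δ = 1.3873 ≥ 1, so the host star never rises (polar night) and H₀ = 0.
Daylight = 2H₀/(2π) × 23.30 h = (0.0000/π) × 23.30 = 0.00 h.

0.00 h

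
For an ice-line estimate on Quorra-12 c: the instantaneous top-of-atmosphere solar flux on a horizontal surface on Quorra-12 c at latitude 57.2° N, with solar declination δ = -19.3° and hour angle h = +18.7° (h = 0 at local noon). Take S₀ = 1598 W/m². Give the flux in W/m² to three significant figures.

330 W/m²

cos θ_z = sin φ sin δ + cos φ cos δ cos h = -0.277819 + 0.484275 = 0.206456.
Flux = S₀ · cos θ_z = 1598 × 0.206456 = 329.9 W/m².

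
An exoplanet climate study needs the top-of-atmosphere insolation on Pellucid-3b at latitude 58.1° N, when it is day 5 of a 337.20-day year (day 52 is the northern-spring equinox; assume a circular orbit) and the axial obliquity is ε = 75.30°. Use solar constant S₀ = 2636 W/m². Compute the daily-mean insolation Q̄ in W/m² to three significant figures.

Solar longitude: λ_s = 360° × (5 − 52)/337.20 = -50.178°, i.e. -50.178° + 360° = 309.822°.
sin δ = sin 75.30° × sin 309.822° = -0.74290, so δ = -47.979°.
cos H₀ = −tan(+58.1°) tan(-47.979°) = 1.7829 ≥ 1 ⇒ polar night, H₀ = 0 and Q̄ = 0.

Q̄ ≈ 0.00 W/m²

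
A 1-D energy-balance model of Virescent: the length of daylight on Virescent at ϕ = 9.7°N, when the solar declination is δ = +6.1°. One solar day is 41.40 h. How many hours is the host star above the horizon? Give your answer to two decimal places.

20.94 h

cos h₀ = −tan ϕ · tan δ = −tan(+9.7°) × tan(+6.100°) = -0.0183, so h₀ = 1.5891 rad = 91.05°.
Daylight = 2h₀/(2π) × 41.40 h = (1.5891/π) × 41.40 = 20.94 h.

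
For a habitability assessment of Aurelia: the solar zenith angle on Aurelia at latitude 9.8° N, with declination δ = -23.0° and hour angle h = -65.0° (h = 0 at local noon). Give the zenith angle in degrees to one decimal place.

cos θ_z = sin ϕ sin δ + cos ϕ cos δ cos h = -0.066506 + 0.383346 = 0.316840.
θ_z = arccos(0.316840) = 71.5°.

θ_z = 71.5°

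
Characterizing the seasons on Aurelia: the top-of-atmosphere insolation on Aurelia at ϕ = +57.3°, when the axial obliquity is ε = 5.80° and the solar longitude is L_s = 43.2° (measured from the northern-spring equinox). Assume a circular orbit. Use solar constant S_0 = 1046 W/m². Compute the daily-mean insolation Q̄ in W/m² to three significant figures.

Solar declination: sin δ = sin ε · sin L_s = sin 5.80° × sin 43.2° = 0.06918, so δ = +3.967°.
cos h₀ = −tan(+57.3°) tan(+3.967°) = -0.1080, h₀ = 1.6790 rad.
Bracket: h₀ sin ϕ sin δ + cos ϕ cos δ sin h₀ = 1.6790×0.84151×0.06918 + 0.54024×0.99760×0.99415 = 0.097744 + 0.535791 = 0.633535.
Q̄ = (S_0/π) × [bracket] = (1046/π) × 0.633535 = 210.9 W/m².

Q̄ ≈ 211 W/m²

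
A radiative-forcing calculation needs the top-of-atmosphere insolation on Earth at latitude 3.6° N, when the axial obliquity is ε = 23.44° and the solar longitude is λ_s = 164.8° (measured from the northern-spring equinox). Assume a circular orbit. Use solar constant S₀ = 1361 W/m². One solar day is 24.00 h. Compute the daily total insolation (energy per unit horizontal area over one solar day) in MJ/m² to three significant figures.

Solar declination: sin δ = sin ε · sin λ_s = sin 23.44° × sin 164.8° = 0.10430, so δ = +5.987°.
cos H₀ = −tan(+3.6°) tan(+5.987°) = -0.0066, H₀ = 1.5774 rad.
Bracket: H₀ sin φ sin δ + cos φ cos δ sin H₀ = 1.5774×0.06279×0.10430 + 0.99803×0.99455×0.99998 = 0.010330 + 0.992571 = 1.002901.
Q̄ = (S₀/π) × [bracket] = (1361/π) × 1.002901 = 434.48 W/m².
Daily total = Q̄ × 24.00 h × 3600 s/h = 434.48 × 24.00 × 3600 / 10⁶ = 37.54 MJ/m².

37.5 MJ/m²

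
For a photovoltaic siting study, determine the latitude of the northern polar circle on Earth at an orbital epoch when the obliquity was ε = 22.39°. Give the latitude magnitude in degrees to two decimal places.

67.61°

The polar circle is the lowest latitude that experiences at least one full rotation of continuous daylight at the northern-summer solstice; it lies at |ϕ| = 90° − ε = 90° − 22.39° = 67.61°.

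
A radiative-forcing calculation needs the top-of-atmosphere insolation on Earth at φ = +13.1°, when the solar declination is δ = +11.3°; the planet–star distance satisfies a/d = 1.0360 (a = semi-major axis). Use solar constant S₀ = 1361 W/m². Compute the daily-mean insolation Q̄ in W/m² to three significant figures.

cos H₀ = −tan(+13.1°) tan(+11.300°) = -0.0465, H₀ = 1.6173 rad.
Bracket: H₀ sin φ sin δ + cos φ cos δ sin H₀ = 1.6173×0.22665×0.19595 + 0.97398×0.98061×0.99892 = 0.071828 + 0.954063 = 1.025891.
Inverse-square distance factor (a/d)² = 1.0360² = 1.073296.
Q̄ = (S₀/π) × 1.073296 × [bracket] = (1361/π) × 1.073296 × 1.025891 = 477.0 W/m².

Q̄ ≈ 477 W/m²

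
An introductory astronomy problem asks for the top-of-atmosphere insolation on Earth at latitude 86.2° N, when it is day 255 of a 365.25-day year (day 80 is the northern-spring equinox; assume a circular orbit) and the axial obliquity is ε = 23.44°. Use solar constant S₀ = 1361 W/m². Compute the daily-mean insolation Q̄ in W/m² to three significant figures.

Solar longitude: λ_s = 360° × (255 − 80)/365.25 = 172.485°.
sin δ = sin 23.44° × sin 172.485° = 0.05203, so δ = +2.982°.
cos H₀ = −tan(+86.2°) tan(+2.982°) = -0.7844, H₀ = 2.4725 rad.
Bracket: H₀ sin φ sin δ + cos φ cos δ sin H₀ = 2.4725×0.99780×0.05203 + 0.06627×0.99865×0.62028 = 0.128361 + 0.041050 = 0.169411.
Q̄ = (S₀/π) × [bracket] = (1361/π) × 0.169411 = 73.39 W/m².

Q̄ ≈ 73.4 W/m²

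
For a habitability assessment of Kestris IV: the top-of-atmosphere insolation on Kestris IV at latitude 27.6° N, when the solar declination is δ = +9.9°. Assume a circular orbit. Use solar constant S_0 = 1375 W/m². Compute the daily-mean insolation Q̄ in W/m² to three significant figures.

cos h₀ = −tan(+27.6°) tan(+9.900°) = -0.0912, h₀ = 1.6622 rad.
Bracket: h₀ sin ϕ sin δ + cos ϕ cos δ sin h₀ = 1.6622×0.46330×0.17193 + 0.88620×0.98511×0.99583 = 0.132403 + 0.869364 = 1.001767.
Q̄ = (S_0/π) × [bracket] = (1375/π) × 1.001767 = 438.4 W/m².

Q̄ ≈ 438 W/m²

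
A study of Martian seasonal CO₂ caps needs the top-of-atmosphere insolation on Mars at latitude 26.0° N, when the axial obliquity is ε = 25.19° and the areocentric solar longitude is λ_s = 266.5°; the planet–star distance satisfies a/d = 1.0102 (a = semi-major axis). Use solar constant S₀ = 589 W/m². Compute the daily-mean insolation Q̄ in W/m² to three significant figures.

Q̄ ≈ 104 W/m²

sin δ = sin 25.19° × sin 266.5° = -0.42483, so δ = -25.140°.
cos H₀ = −tan(+26.0°) tan(-25.140°) = 0.2289, H₀ = 1.3399 rad.
Bracket: H₀ sin φ sin δ + cos φ cos δ sin H₀ = 1.3399×0.43837×-0.42483 + 0.89879×0.90527×0.97345 = -0.249533 + 0.792045 = 0.542512.
Inverse-square distance factor (a/d)² = 1.0102² = 1.020504.
Q̄ = (S₀/π) × 1.020504 × [bracket] = (589/π) × 1.020504 × 0.542512 = 103.8 W/m².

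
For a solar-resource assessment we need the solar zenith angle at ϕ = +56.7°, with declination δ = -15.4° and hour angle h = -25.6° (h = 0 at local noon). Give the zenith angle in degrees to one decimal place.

cos θ_z = sin ϕ sin δ + cos ϕ cos δ cos h = -0.221954 + 0.477349 = 0.255395.
θ_z = arccos(0.255395) = 75.2°.

θ_z = 75.2°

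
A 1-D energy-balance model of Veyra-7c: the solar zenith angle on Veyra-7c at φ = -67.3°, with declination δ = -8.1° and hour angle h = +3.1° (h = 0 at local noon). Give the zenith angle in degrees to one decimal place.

θ_z = 59.2°

cos θ_z = sin φ sin δ + cos φ cos δ cos h = 0.129987 + 0.381497 = 0.511484.
θ_z = arccos(0.511484) = 59.2°.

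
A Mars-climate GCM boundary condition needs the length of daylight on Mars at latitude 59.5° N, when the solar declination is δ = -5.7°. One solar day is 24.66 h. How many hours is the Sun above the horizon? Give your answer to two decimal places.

10.99 h

cos h₀ = −tan ϕ · tan δ = −tan(+59.5°) × tan(-5.700°) = 0.1694, so h₀ = 1.4005 rad = 80.24°.
Daylight = 2h₀/(2π) × 24.66 h = (1.4005/π) × 24.66 = 10.99 h.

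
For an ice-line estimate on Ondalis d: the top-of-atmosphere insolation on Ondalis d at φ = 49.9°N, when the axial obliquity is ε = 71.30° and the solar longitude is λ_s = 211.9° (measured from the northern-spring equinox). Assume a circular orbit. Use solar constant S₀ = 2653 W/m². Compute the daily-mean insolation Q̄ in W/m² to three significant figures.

Q̄ ≈ 79.2 W/m²

Solar declination: sin δ = sin ε · sin λ_s = sin 71.30° × sin 211.9° = -0.50054, so δ = -30.036°.
cos H₀ = −tan(+49.9°) tan(-30.036°) = 0.6866, H₀ = 0.8140 rad.
Bracket: H₀ sin φ sin δ + cos φ cos δ sin H₀ = 0.8140×0.76492×-0.50054 + 0.64412×0.86571×0.72702 = -0.311659 + 0.405402 = 0.093743.
Q̄ = (S₀/π) × [bracket] = (2653/π) × 0.093743 = 79.16 W/m².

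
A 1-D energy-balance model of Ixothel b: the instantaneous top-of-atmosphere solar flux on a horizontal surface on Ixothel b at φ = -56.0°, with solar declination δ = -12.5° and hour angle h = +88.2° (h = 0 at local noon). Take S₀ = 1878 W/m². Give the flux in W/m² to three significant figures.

369 W/m²

cos θ_z = sin φ sin δ + cos φ cos δ cos h = 0.179437 + 0.017148 = 0.196585.
Flux = S₀ · cos θ_z = 1878 × 0.196585 = 369.2 W/m².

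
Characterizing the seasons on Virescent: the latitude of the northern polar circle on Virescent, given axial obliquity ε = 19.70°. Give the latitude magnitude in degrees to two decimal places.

70.30°

The polar circle is the lowest latitude that experiences at least one full rotation of continuous daylight at the northern-summer solstice; it lies at |φ| = 90° − ε = 90° − 19.70° = 70.30°.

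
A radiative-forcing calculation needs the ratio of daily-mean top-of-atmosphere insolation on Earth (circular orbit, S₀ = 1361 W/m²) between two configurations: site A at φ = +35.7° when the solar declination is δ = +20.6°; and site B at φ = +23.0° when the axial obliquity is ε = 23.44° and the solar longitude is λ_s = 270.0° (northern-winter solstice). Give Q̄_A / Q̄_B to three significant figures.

Q̄_A / Q̄_B ≈ 1.81

— Configuration A (φ=+35.7°):
cos H₀ = −tan(+35.7°) tan(+20.600°) = -0.2701, H₀ = 1.8443 rad.
Bracket: H₀ sin φ sin δ + cos φ cos δ sin H₀ = 1.8443×0.58354×0.35184 + 0.81208×0.93606×0.96283 = 0.378658 + 0.731901 = 1.110559.
Q̄ = (S₀/π) × [bracket] = (1361/π) × 1.110559 = 481.12 W/m².
— Configuration B (φ=+23.0°):
Solar declination: sin δ = sin ε · sin λ_s = sin 23.44° × sin 270.0° = -0.39779, so δ = -23.440°.
cos H₀ = −tan(+23.0°) tan(-23.440°) = 0.1840, H₀ = 1.3857 rad.
Bracket: H₀ sin φ sin δ + cos φ cos δ sin H₀ = 1.3857×0.39073×-0.39779 + 0.92050×0.91748×0.98292 = -0.215377 + 0.830116 = 0.614739.
Q̄ = (S₀/π) × [bracket] = (1361/π) × 0.614739 = 266.32 W/m².
Ratio Q̄_A / Q̄_B = 481.12 / 266.32 = 1.807.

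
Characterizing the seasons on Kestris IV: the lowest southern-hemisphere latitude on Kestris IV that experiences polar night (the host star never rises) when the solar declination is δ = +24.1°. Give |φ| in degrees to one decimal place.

|φ| = 65.9°

Polar night requires cos H₀ = −tan φ tan δ ≥ 1, i.e. tan φ tan δ ≤ −1.
The boundary is |tan φ| · |tan δ| = 1, so |φ| = 90° − |δ| = 90° − 24.1° = 65.9° in the southern hemisphere.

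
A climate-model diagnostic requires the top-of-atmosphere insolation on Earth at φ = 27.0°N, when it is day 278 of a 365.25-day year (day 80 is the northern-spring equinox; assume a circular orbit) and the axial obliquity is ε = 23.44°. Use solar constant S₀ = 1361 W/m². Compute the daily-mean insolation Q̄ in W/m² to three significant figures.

Q̄ ≈ 352 W/m²

Solar longitude: λ_s = 360° × (278 − 80)/365.25 = 195.154°.
sin δ = sin 23.44° × sin 195.154° = -0.10399, so δ = -5.969°.
cos H₀ = −tan(+27.0°) tan(-5.969°) = 0.0533, H₀ = 1.5175 rad.
Bracket: H₀ sin φ sin δ + cos φ cos δ sin H₀ = 1.5175×0.45399×-0.10399 + 0.89101×0.99458×0.99858 = -0.071642 + 0.884922 = 0.813280.
Q̄ = (S₀/π) × [bracket] = (1361/π) × 0.813280 = 352.3 W/m².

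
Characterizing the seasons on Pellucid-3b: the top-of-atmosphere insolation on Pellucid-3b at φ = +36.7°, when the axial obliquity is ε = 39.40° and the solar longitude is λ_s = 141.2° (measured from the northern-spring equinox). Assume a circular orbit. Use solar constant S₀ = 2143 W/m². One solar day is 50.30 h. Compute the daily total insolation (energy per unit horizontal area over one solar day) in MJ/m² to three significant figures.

Solar declination: sin δ = sin ε · sin λ_s = sin 39.40° × sin 141.2° = 0.39772, so δ = +23.436°.
cos H₀ = −tan(+36.7°) tan(+23.436°) = -0.3231, H₀ = 1.8998 rad.
Bracket: H₀ sin φ sin δ + cos φ cos δ sin H₀ = 1.8998×0.59763×0.39772 + 0.80178×0.91750×0.94636 = 0.451562 + 0.696174 = 1.147736.
Q̄ = (S₀/π) × [bracket] = (2143/π) × 1.147736 = 782.91 W/m².
Daily total = Q̄ × 50.30 h × 3600 s/h = 782.91 × 50.30 × 3600 / 10⁶ = 141.8 MJ/m².

142 MJ/m²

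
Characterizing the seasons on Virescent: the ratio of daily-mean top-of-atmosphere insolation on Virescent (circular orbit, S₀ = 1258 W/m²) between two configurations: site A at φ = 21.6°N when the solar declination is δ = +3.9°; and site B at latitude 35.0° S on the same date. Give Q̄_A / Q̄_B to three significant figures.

Q̄_A / Q̄_B ≈ 1.28

— Configuration A (φ=+21.6°):
cos H₀ = −tan(+21.6°) tan(+3.900°) = -0.0270, H₀ = 1.5978 rad.
Bracket: H₀ sin φ sin δ + cos φ cos δ sin H₀ = 1.5978×0.36812×0.06802 + 0.92978×0.99768×0.99964 = 0.040008 + 0.927289 = 0.967297.
Q̄ = (S₀/π) × [bracket] = (1258/π) × 0.967297 = 387.34 W/m².
— Configuration B (φ=-35.0°):
cos H₀ = −tan(-35.0°) tan(+3.900°) = 0.0477, H₀ = 1.5230 rad.
Bracket: H₀ sin φ sin δ + cos φ cos δ sin H₀ = 1.5230×-0.57358×0.06802 + 0.81915×0.99768×0.99886 = -0.059420 + 0.816318 = 0.756898.
Q̄ = (S₀/π) × [bracket] = (1258/π) × 0.756898 = 303.09 W/m².
Ratio Q̄_A / Q̄_B = 387.34 / 303.09 = 1.278.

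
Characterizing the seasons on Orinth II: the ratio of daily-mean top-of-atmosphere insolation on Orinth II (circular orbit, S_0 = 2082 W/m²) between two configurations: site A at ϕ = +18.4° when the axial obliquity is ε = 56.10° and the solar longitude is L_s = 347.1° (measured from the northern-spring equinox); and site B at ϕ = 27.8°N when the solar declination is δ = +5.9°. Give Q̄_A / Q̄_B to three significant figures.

— Configuration A (ϕ=+18.4°):
Solar declination: sin δ = sin ε · sin L_s = sin 56.10° × sin 347.1° = -0.18530, so δ = -10.679°.
cos h₀ = −tan(+18.4°) tan(-10.679°) = 0.0627, h₀ = 1.5080 rad.
Bracket: h₀ sin ϕ sin δ + cos ϕ cos δ sin h₀ = 1.5080×0.31565×-0.18530 + 0.94888×0.98268×0.99803 = -0.088203 + 0.930608 = 0.842405.
Q̄ = (S_0/π) × [bracket] = (2082/π) × 0.842405 = 558.28 W/m².
— Configuration B (ϕ=+27.8°):
cos h₀ = −tan(+27.8°) tan(+5.900°) = -0.0545, h₀ = 1.6253 rad.
Bracket: h₀ sin ϕ sin δ + cos ϕ cos δ sin h₀ = 1.6253×0.46639×0.10279 + 0.88458×0.99470×0.99851 = 0.077917 + 0.878581 = 0.956498.
Q̄ = (S_0/π) × [bracket] = (2082/π) × 0.956498 = 633.89 W/m².
Ratio Q̄_A / Q̄_B = 558.28 / 633.89 = 0.8807.

Q̄_A / Q̄_B ≈ 0.881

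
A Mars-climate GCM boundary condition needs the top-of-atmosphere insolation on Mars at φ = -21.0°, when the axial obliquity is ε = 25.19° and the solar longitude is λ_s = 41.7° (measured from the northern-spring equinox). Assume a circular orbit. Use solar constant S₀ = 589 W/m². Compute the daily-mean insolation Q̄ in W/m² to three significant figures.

Q̄ ≈ 139 W/m²

Solar declination: sin δ = sin ε · sin λ_s = sin 25.19° × sin 41.7° = 0.28314, so δ = +16.447°.
cos H₀ = −tan(-21.0°) tan(+16.447°) = 0.1133, H₀ = 1.4572 rad.
Bracket: H₀ sin φ sin δ + cos φ cos δ sin H₀ = 1.4572×-0.35837×0.28314 + 0.93358×0.95908×0.99356 = -0.147860 + 0.889612 = 0.741752.
Q̄ = (S₀/π) × [bracket] = (589/π) × 0.741752 = 139.1 W/m².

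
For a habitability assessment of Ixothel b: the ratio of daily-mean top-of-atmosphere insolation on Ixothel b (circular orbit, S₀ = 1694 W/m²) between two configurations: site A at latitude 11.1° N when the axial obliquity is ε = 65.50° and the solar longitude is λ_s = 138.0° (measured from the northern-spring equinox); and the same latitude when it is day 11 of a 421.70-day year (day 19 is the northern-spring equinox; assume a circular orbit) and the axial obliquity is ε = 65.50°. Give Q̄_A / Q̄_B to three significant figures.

— Configuration A (φ=+11.1°):
Solar declination: sin δ = sin ε · sin λ_s = sin 65.50° × sin 138.0° = 0.60888, so δ = +37.509°.
cos H₀ = −tan(+11.1°) tan(+37.509°) = -0.1506, H₀ = 1.7220 rad.
Bracket: H₀ sin φ sin δ + cos φ cos δ sin H₀ = 1.7220×0.19252×0.60888 + 0.98129×0.79326×0.98860 = 0.201856 + 0.769544 = 0.971400.
Q̄ = (S₀/π) × [bracket] = (1694/π) × 0.971400 = 523.80 W/m².
— Configuration B (φ=+11.1°):
Solar longitude: λ_s = 360° × (11 − 19)/421.70 = -6.829°, i.e. -6.829° + 360° = 353.171°.
sin δ = sin 65.50° × sin 353.171° = -0.10821, so δ = -6.212°.
cos H₀ = −tan(+11.1°) tan(-6.212°) = 0.0214, H₀ = 1.5494 rad.
Bracket: H₀ sin φ sin δ + cos φ cos δ sin H₀ = 1.5494×0.19252×-0.10821 + 0.98129×0.99413×0.99977 = -0.032278 + 0.975305 = 0.943027.
Q̄ = (S₀/π) × [bracket] = (1694/π) × 0.943027 = 508.50 W/m².
Ratio Q̄_A / Q̄_B = 523.80 / 508.50 = 1.030.

Q̄_A / Q̄_B ≈ 1.03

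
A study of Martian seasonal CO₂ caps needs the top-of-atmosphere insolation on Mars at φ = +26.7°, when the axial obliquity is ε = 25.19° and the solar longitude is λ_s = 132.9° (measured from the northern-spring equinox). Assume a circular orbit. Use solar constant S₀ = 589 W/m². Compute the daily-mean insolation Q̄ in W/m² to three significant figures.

Q̄ ≈ 203 W/m²

Solar declination: sin δ = sin ε · sin λ_s = sin 25.19° × sin 132.9° = 0.31179, so δ = +18.167°.
cos H₀ = −tan(+26.7°) tan(+18.167°) = -0.1650, H₀ = 1.7366 rad.
Bracket: H₀ sin φ sin δ + cos φ cos δ sin H₀ = 1.7366×0.44932×0.31179 + 0.89337×0.95015×0.98629 = 0.243286 + 0.837198 = 1.080484.
Q̄ = (S₀/π) × [bracket] = (589/π) × 1.080484 = 202.6 W/m².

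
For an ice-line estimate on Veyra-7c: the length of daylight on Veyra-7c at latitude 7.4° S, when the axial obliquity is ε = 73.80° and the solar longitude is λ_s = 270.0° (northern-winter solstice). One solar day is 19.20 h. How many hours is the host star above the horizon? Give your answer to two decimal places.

Solar declination: sin δ = sin ε · sin λ_s = sin 73.80° × sin 270.0° = -0.96029, so δ = -73.800°.
cos H₀ = −tan φ · tan δ = −tan(-7.4°) × tan(-73.800°) = -0.4470, so H₀ = 2.0343 rad = 116.55°.
Daylight = 2H₀/(2π) × 19.20 h = (2.0343/π) × 19.20 = 12.43 h.

12.43 h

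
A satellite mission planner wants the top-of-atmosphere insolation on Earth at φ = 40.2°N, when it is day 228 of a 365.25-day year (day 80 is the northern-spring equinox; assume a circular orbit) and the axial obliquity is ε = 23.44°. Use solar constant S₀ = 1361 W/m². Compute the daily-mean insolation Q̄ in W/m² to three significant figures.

Solar longitude: λ_s = 360° × (228 − 80)/365.25 = 145.873°.
sin δ = sin 23.44° × sin 145.873° = 0.22317, so δ = +12.895°.
cos H₀ = −tan(+40.2°) tan(+12.895°) = -0.1935, H₀ = 1.7655 rad.
Bracket: H₀ sin φ sin δ + cos φ cos δ sin H₀ = 1.7655×0.64546×0.22317 + 0.76380×0.97478×0.98111 = 0.254316 + 0.730473 = 0.984789.
Q̄ = (S₀/π) × [bracket] = (1361/π) × 0.984789 = 426.6 W/m².

Q̄ ≈ 427 W/m²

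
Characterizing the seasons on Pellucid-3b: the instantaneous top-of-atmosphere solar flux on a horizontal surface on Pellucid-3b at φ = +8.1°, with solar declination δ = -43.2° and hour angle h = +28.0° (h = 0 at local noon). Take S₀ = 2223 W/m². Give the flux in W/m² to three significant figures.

cos θ_z = sin φ sin δ + cos φ cos δ cos h = -0.096454 + 0.637220 = 0.540766.
Flux = S₀ · cos θ_z = 2223 × 0.540766 = 1202 W/m².

1.20e+03 W/m²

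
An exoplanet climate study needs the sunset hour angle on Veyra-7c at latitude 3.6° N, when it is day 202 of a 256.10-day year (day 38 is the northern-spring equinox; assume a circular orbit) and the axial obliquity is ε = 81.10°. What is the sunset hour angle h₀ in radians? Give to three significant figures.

h₀ = 1.50 rad

Solar longitude: L_s = 360° × (202 − 38)/256.10 = 230.535°.
sin δ = sin 81.10° × sin 230.535° = -0.76272, so δ = -49.704°.
cos h₀ = −tan ϕ · tan δ = −tan(+3.6°) × tan(-49.704°) = 0.0742, so h₀ = 1.4965 rad = 85.74°.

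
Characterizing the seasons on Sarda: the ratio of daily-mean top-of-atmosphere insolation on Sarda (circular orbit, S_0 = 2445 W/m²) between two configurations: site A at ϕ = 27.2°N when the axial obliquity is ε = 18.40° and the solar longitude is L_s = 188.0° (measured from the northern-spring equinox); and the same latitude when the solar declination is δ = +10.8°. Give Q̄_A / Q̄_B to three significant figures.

Q̄_A / Q̄_B ≈ 0.847

— Configuration A (ϕ=+27.2°):
Solar declination: sin δ = sin ε · sin L_s = sin 18.40° × sin 188.0° = -0.04393, so δ = -2.518°.
cos h₀ = −tan(+27.2°) tan(-2.518°) = 0.0226, h₀ = 1.5482 rad.
Bracket: h₀ sin ϕ sin δ + cos ϕ cos δ sin h₀ = 1.5482×0.45710×-0.04393 + 0.88942×0.99903×0.99974 = -0.031088 + 0.888326 = 0.857238.
Q̄ = (S_0/π) × [bracket] = (2445/π) × 0.857238 = 667.16 W/m².
— Configuration B (ϕ=+27.2°):
cos h₀ = −tan(+27.2°) tan(+10.800°) = -0.0980, h₀ = 1.6690 rad.
Bracket: h₀ sin ϕ sin δ + cos ϕ cos δ sin h₀ = 1.6690×0.45710×0.18738 + 0.88942×0.98229×0.99518 = 0.142952 + 0.869457 = 1.012409.
Q̄ = (S_0/π) × [bracket] = (2445/π) × 1.012409 = 787.93 W/m².
Ratio Q̄_A / Q̄_B = 667.16 / 787.93 = 0.8467.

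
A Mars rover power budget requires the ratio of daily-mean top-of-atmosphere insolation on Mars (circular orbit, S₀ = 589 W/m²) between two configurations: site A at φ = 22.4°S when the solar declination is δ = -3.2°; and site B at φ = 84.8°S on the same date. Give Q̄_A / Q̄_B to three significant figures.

Q̄_A / Q̄_B ≈ 4.89

— Configuration A (φ=-22.4°):
cos H₀ = −tan(-22.4°) tan(-3.200°) = -0.0230, H₀ = 1.5938 rad.
Bracket: H₀ sin φ sin δ + cos φ cos δ sin H₀ = 1.5938×-0.38107×-0.05582 + 0.92455×0.99844×0.99973 = 0.033902 + 0.922858 = 0.956760.
Q̄ = (S₀/π) × [bracket] = (589/π) × 0.956760 = 179.38 W/m².
— Configuration B (φ=-84.8°):
cos H₀ = −tan(-84.8°) tan(-3.200°) = -0.6143, H₀ = 2.2323 rad.
Bracket: H₀ sin φ sin δ + cos φ cos δ sin H₀ = 2.2323×-0.99588×-0.05582 + 0.09063×0.99844×0.78905 = 0.124094 + 0.071400 = 0.195494.
Q̄ = (S₀/π) × [bracket] = (589/π) × 0.195494 = 36.652 W/m².
Ratio Q̄_A / Q̄_B = 179.38 / 36.652 = 4.894.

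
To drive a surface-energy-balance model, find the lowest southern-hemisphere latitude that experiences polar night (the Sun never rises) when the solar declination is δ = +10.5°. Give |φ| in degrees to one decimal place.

Polar night requires cos H₀ = −tan φ tan δ ≥ 1, i.e. tan φ tan δ ≤ −1.
The boundary is |tan φ| · |tan δ| = 1, so |φ| = 90° − |δ| = 90° − 10.5° = 79.5° in the southern hemisphere.

|φ| = 79.5°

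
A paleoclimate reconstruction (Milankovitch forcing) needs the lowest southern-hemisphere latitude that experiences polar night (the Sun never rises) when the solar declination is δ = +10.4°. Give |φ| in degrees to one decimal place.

Polar night requires cos H₀ = −tan φ tan δ ≥ 1, i.e. tan φ tan δ ≤ −1.
The boundary is |tan φ| · |tan δ| = 1, so |φ| = 90° − |δ| = 90° − 10.4° = 79.6° in the southern hemisphere.

|φ| = 79.6°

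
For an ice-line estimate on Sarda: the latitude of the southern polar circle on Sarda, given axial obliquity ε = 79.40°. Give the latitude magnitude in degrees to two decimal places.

10.60°

The polar circle is the lowest latitude that experiences at least one full rotation of continuous darkness at the northern-summer solstice; it lies at |φ| = 90° − ε = 90° − 79.40° = 10.60°.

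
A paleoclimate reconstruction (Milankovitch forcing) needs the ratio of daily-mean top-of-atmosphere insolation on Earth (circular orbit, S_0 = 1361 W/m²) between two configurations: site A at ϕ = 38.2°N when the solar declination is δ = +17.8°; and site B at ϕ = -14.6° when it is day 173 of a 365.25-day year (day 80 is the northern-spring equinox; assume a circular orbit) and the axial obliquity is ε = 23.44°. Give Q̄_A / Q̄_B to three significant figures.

Q̄_A / Q̄_B ≈ 1.45

— Configuration A (ϕ=+38.2°):
cos h₀ = −tan(+38.2°) tan(+17.800°) = -0.2527, h₀ = 1.8262 rad.
Bracket: h₀ sin ϕ sin δ + cos ϕ cos δ sin h₀ = 1.8262×0.61841×0.30570 + 0.78586×0.95213×0.96756 = 0.345239 + 0.723968 = 1.069207.
Q̄ = (S_0/π) × [bracket] = (1361/π) × 1.069207 = 463.20 W/m².
— Configuration B (ϕ=-14.6°):
Solar longitude: L_s = 360° × (173 − 80)/365.25 = 91.663°.
sin δ = sin 23.44° × sin 91.663° = 0.39762, so δ = +23.430°.
cos h₀ = −tan(-14.6°) tan(+23.430°) = 0.1129, h₀ = 1.4577 rad.
Bracket: h₀ sin ϕ sin δ + cos ϕ cos δ sin h₀ = 1.4577×-0.25207×0.39762 + 0.96771×0.91755×0.99361 = -0.146102 + 0.882248 = 0.736146.
Q̄ = (S_0/π) × [bracket] = (1361/π) × 0.736146 = 318.91 W/m².
Ratio Q̄_A / Q̄_B = 463.20 / 318.91 = 1.452.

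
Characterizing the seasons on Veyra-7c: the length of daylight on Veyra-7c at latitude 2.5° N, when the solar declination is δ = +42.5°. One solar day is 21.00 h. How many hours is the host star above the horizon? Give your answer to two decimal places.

cos h₀ = −tan ϕ · tan δ = −tan(+2.5°) × tan(+42.500°) = -0.0400, so h₀ = 1.6108 rad = 92.29°.
Daylight = 2h₀/(2π) × 21.00 h = (1.6108/π) × 21.00 = 10.77 h.

10.77 h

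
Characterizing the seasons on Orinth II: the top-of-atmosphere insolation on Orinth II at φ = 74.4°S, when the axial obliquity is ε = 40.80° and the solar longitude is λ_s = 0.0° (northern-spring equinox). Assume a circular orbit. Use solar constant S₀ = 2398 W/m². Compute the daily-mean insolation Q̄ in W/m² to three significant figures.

Q̄ ≈ 205 W/m²

Solar declination: sin δ = sin ε · sin λ_s = sin 40.80° × sin 0.0° = 0.00000, so δ = +0.000°.
cos H₀ = −tan(-74.4°) tan(+0.000°) = 0.0000, H₀ = 1.5708 rad.
Bracket: H₀ sin φ sin δ + cos φ cos δ sin H₀ = 1.5708×-0.96316×0.00000 + 0.26892×1.00000×1.00000 = -0.000000 + 0.268920 = 0.268920.
Q̄ = (S₀/π) × [bracket] = (2398/π) × 0.268920 = 205.3 W/m².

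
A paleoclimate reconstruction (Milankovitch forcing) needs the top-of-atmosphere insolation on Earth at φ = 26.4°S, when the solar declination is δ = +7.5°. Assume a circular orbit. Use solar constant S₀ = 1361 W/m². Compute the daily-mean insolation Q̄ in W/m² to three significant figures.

cos H₀ = −tan(-26.4°) tan(+7.500°) = 0.0654, H₀ = 1.5054 rad.
Bracket: H₀ sin φ sin δ + cos φ cos δ sin H₀ = 1.5054×-0.44464×0.13053 + 0.89571×0.99144×0.99786 = -0.087372 + 0.886142 = 0.798770.
Q̄ = (S₀/π) × [bracket] = (1361/π) × 0.798770 = 346.0 W/m².

Q̄ ≈ 346 W/m²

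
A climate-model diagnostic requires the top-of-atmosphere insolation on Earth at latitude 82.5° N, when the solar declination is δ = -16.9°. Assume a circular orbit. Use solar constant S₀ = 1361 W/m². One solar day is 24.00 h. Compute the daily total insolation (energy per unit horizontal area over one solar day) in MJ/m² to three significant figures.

cos H₀ = −tan(+82.5°) tan(-16.900°) = 2.3078 ≥ 1 ⇒ polar night, H₀ = 0 and Q̄ = 0.
Daily total = Q̄ × 24.00 h × 3600 s/h = 0.00 MJ/m².

0.00 MJ/m²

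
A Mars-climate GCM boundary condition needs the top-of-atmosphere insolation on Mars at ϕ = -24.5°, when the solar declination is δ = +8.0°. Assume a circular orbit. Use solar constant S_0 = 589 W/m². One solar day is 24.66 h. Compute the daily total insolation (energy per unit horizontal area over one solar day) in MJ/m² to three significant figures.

13.5 MJ/m²

cos h₀ = −tan(-24.5°) tan(+8.000°) = 0.0640, h₀ = 1.5067 rad.
Bracket: h₀ sin ϕ sin δ + cos ϕ cos δ sin h₀ = 1.5067×-0.41469×0.13917 + 0.90996×0.99027×0.99795 = -0.086955 + 0.899259 = 0.812304.
Q̄ = (S_0/π) × [bracket] = (589/π) × 0.812304 = 152.29 W/m².
Daily total = Q̄ × 24.66 h × 3600 s/h = 152.29 × 24.66 × 3600 / 10⁶ = 13.52 MJ/m².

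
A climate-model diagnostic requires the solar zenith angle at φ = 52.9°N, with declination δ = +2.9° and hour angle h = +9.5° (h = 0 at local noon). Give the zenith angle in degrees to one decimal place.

cos θ_z = sin φ sin δ + cos φ cos δ cos h = 0.040352 + 0.594173 = 0.634525.
θ_z = arccos(0.634525) = 50.6°.

θ_z = 50.6°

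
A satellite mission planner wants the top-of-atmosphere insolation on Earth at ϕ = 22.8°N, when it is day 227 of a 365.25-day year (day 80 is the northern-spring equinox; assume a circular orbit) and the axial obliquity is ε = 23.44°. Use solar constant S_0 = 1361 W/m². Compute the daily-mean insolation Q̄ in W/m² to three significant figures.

Q̄ ≈ 451 W/m²

Solar longitude: L_s = 360° × (227 − 80)/365.25 = 144.887°.
sin δ = sin 23.44° × sin 144.887° = 0.22880, so δ = +13.227°.
cos h₀ = −tan(+22.8°) tan(+13.227°) = -0.0988, h₀ = 1.6698 rad.
Bracket: h₀ sin ϕ sin δ + cos ϕ cos δ sin h₀ = 1.6698×0.38752×0.22880 + 0.92186×0.97347×0.99511 = 0.148052 + 0.893015 = 1.041067.
Q̄ = (S_0/π) × [bracket] = (1361/π) × 1.041067 = 451.0 W/m².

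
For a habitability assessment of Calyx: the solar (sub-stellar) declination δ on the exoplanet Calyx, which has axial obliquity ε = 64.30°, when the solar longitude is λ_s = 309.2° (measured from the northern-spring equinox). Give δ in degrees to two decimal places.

δ = -44.29°

sin δ = sin ε · sin λ_s = sin 64.30° × sin 309.2° = -0.698285.
δ = arcsin(-0.698285) = -44.29°.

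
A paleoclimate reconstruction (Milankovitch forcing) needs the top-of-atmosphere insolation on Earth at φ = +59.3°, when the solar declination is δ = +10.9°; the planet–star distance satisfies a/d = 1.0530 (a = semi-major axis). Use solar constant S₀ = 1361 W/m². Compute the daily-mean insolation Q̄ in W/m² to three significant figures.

Q̄ ≈ 376 W/m²

cos H₀ = −tan(+59.3°) tan(+10.900°) = -0.3243, H₀ = 1.9011 rad.
Bracket: H₀ sin φ sin δ + cos φ cos δ sin H₀ = 1.9011×0.85985×0.18910 + 0.51054×0.98196×0.94595 = 0.309114 + 0.474233 = 0.783347.
Inverse-square distance factor (a/d)² = 1.0530² = 1.108809.
Q̄ = (S₀/π) × 1.108809 × [bracket] = (1361/π) × 1.108809 × 0.783347 = 376.3 W/m².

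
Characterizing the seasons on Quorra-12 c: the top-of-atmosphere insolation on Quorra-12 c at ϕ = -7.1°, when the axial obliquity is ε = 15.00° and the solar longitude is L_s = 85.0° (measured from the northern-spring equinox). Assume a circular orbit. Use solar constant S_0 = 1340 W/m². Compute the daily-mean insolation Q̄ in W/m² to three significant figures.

Solar declination: sin δ = sin ε · sin L_s = sin 15.00° × sin 85.0° = 0.25783, so δ = +14.942°.
cos h₀ = −tan(-7.1°) tan(+14.942°) = 0.0332, h₀ = 1.5376 rad.
Bracket: h₀ sin ϕ sin δ + cos ϕ cos δ sin h₀ = 1.5376×-0.12360×0.25783 + 0.99233×0.96619×0.99945 = -0.049000 + 0.958252 = 0.909252.
Q̄ = (S_0/π) × [bracket] = (1340/π) × 0.909252 = 387.8 W/m².

Q̄ ≈ 388 W/m²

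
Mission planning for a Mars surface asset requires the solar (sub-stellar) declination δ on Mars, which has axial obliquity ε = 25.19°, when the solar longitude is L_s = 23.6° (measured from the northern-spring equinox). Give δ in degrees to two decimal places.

δ = +9.81°

sin δ = sin ε · sin L_s = sin 25.19° × sin 23.6° = 0.170397.
δ = arcsin(0.170397) = +9.81°.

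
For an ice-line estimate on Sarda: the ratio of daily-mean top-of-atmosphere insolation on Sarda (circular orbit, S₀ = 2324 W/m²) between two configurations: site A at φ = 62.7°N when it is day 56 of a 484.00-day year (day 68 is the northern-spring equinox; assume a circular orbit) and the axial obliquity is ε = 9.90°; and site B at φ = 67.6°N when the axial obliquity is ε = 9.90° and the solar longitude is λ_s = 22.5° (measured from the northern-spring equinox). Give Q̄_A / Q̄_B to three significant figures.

— Configuration A (φ=+62.7°):
Solar longitude: λ_s = 360° × (56 − 68)/484.00 = -8.926°, i.e. -8.926° + 360° = 351.074°.
sin δ = sin 9.90° × sin 351.074° = -0.02668, so δ = -1.529°.
cos H₀ = −tan(+62.7°) tan(-1.529°) = 0.0517, H₀ = 1.5191 rad.
Bracket: H₀ sin φ sin δ + cos φ cos δ sin H₀ = 1.5191×0.88862×-0.02668 + 0.45865×0.99964×0.99866 = -0.036015 + 0.457871 = 0.421856.
Q̄ = (S₀/π) × [bracket] = (2324/π) × 0.421856 = 312.07 W/m².
— Configuration B (φ=+67.6°):
Solar declination: sin δ = sin ε · sin λ_s = sin 9.90° × sin 22.5° = 0.06579, so δ = +3.772°.
cos H₀ = −tan(+67.6°) tan(+3.772°) = -0.1600, H₀ = 1.7315 rad.
Bracket: H₀ sin φ sin δ + cos φ cos δ sin H₀ = 1.7315×0.92455×0.06579 + 0.38107×0.99783×0.98712 = 0.105320 + 0.375346 = 0.480666.
Q̄ = (S₀/π) × [bracket] = (2324/π) × 0.480666 = 355.57 W/m².
Ratio Q̄_A / Q̄_B = 312.07 / 355.57 = 0.8777.

Q̄_A / Q̄_B ≈ 0.878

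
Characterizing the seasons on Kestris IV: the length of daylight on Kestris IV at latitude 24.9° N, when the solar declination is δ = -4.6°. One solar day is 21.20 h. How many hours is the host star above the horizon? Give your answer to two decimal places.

cos H₀ = −tan φ · tan δ = −tan(+24.9°) × tan(-4.600°) = 0.0373, so H₀ = 1.5334 rad = 87.86°.
Daylight = 2H₀/(2π) × 21.20 h = (1.5334/π) × 21.20 = 10.35 h.

10.35 h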